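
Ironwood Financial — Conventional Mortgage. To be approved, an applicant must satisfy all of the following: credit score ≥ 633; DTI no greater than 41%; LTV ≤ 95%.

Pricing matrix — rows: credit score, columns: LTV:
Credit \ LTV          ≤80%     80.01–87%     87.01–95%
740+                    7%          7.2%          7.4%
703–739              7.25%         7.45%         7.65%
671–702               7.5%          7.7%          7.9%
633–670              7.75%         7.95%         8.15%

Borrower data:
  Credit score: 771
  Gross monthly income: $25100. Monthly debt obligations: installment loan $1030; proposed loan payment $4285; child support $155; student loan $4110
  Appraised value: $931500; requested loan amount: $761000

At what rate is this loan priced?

7.2%

Credit score 771 ≥ 633; Total monthly debts = (1,030 + 4,285 + 155 + 4,110) = 9,580. DTI: 9,580 ÷ 25,100 = 38.2%, within the 41% cap
LTV: 761,000 ÷ 931,500 = 81.7%, within 95% cap
Score 771 is in the 740+ band; LTV 81.7% is in the 80.01–87% band → 7.2%.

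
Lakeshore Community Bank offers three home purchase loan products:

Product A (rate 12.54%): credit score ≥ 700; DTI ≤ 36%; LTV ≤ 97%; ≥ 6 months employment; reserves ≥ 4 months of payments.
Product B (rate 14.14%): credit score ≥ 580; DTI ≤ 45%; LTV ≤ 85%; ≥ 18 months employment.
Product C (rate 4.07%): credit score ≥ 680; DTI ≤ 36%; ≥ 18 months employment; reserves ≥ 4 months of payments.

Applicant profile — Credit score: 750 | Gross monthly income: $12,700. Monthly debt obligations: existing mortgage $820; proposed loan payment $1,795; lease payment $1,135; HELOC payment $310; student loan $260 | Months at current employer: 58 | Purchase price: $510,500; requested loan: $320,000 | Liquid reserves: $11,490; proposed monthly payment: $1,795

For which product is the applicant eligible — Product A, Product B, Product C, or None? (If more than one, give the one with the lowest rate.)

Total debts = (820 + 1,795 + 1,135 + 310 + 260) = 4,320; DTI = 4,320/12,700 = 34%.
LTV = 320,000/510,500 = 62.7%.
Reserves = 11,490/1,795 = 6.4 months.
Product A: score 750 ≥ 700; DTI 34% ≤ 36%; LTV 62.7% ≤ 97%; employment 58 ≥ 6 mo; reserves 6.4 ≥ 4 mo → qualifies.
Product B: score 750 ≥ 580; DTI 34% ≤ 45%; LTV 62.7% ≤ 85%; employment 58 ≥ 18 mo → qualifies.
Product C: score 750 ≥ 680; DTI 34% ≤ 36%; employment 58 ≥ 18 mo; reserves 6.4 ≥ 4 mo → qualifies.
Qualifying: Product A, Product B, Product C. Lowest rate is 4.07% → Product C.

Product C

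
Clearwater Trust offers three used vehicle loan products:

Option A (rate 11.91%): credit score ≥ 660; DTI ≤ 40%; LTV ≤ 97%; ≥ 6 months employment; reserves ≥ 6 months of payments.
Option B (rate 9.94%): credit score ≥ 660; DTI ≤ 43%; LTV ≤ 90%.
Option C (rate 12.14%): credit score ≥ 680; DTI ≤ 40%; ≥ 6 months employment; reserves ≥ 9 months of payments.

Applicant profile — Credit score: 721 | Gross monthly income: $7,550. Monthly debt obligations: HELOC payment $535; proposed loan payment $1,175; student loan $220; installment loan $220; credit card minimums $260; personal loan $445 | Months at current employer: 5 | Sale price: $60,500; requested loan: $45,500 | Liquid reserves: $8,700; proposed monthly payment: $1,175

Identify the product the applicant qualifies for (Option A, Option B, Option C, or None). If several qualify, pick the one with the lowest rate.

Option B

Total debts = (535 + 1,175 + 220 + 220 + 260 + 445) = 2,855; DTI = 2,855/7,550 = 37.8%.
LTV = 45,500/60,500 = 75.2%.
Reserves = 8,700/1,175 = 7.4 months.
Option A: score 721 ≥ 660; DTI 37.8% ≤ 40%; LTV 75.2% ≤ 97%; employment 5 < 6 mo; reserves 7.4 ≥ 6 mo → does not qualify.
Option B: score 721 ≥ 660; DTI 37.8% ≤ 43%; LTV 75.2% ≤ 90% → qualifies.
Option C: score 721 ≥ 680; DTI 37.8% ≤ 40%; employment 5 < 6 mo; reserves 7.4 < 9 mo → does not qualify.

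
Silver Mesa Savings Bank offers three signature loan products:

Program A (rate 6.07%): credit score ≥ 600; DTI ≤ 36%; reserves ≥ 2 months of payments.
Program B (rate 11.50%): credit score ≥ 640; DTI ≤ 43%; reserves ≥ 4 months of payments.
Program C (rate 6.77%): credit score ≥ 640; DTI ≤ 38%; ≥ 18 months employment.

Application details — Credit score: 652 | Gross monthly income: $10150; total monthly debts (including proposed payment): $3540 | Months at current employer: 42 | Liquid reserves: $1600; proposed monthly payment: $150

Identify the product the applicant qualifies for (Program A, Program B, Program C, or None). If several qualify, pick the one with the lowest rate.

Program A

DTI = 3,540/10,150 = 34.9%.
Reserves = 1,600/150 = 10.7 months.
Program A: score 652 ≥ 600; DTI 34.9% ≤ 36%; reserves 10.7 ≥ 2 mo → qualifies.
Program B: score 652 ≥ 640; DTI 34.9% ≤ 43%; reserves 10.7 ≥ 4 mo → qualifies.
Program C: score 652 ≥ 640; DTI 34.9% ≤ 38%; employment 42 ≥ 18 mo → qualifies.
Qualifying: Program A, Program B, Program C. Lowest rate is 6.07% → Program A.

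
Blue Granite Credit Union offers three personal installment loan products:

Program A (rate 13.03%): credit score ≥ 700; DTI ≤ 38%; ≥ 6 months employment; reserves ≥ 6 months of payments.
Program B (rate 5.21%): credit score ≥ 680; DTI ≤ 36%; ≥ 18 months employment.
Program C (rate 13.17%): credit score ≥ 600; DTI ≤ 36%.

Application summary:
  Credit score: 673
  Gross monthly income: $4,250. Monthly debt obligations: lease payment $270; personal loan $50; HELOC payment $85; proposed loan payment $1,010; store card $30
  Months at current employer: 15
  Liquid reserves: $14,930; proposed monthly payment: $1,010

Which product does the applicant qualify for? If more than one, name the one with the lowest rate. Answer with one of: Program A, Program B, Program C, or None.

Program C

Total debts = (270 + 50 + 85 + 1,010 + 30) = 1,445; DTI = 1,445/4,250 = 34%.
Reserves = 14,930/1,010 = 14.8 months.
Program A: score 673 < 700; DTI 34% ≤ 38%; employment 15 ≥ 6 mo; reserves 14.8 ≥ 6 mo → does not qualify.
Program B: score 673 < 680; DTI 34% ≤ 36%; employment 15 < 18 mo → does not qualify.
Program C: score 673 ≥ 600; DTI 34% ≤ 36% → qualifies.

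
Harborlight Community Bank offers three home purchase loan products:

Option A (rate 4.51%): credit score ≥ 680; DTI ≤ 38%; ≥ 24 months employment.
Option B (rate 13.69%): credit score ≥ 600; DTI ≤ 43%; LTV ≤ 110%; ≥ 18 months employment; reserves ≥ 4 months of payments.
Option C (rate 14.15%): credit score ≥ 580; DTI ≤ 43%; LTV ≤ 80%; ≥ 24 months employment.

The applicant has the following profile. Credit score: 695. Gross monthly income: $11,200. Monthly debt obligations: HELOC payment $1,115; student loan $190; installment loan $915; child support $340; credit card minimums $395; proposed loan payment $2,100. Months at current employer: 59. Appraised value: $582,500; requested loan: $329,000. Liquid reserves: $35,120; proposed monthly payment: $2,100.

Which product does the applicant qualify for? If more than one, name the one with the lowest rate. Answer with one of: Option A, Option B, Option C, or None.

None

Total debts = (1,115 + 190 + 915 + 340 + 395 + 2,100) = 5,055; DTI = 5,055/11,200 = 45.1%.
LTV = 329,000/582,500 = 56.5%.
Reserves = 35,120/2,100 = 16.7 months.
Option A: score 695 ≥ 680; DTI 45.1% > 38%; employment 59 ≥ 24 mo → does not qualify.
Option B: score 695 ≥ 600; DTI 45.1% > 43%; LTV 56.5% ≤ 110%; employment 59 ≥ 18 mo; reserves 16.7 ≥ 4 mo → does not qualify.
Option C: score 695 ≥ 580; DTI 45.1% > 43%; LTV 56.5% ≤ 80%; employment 59 ≥ 24 mo → does not qualify.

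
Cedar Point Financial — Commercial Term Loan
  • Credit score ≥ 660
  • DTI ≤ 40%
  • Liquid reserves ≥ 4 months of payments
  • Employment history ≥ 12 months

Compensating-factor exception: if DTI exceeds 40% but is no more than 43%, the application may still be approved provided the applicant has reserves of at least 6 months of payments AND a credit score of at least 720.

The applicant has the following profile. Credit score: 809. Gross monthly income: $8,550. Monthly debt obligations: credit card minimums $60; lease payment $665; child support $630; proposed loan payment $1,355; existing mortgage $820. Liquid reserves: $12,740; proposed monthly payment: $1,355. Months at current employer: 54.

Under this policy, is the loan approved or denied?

Approved

Credit score 809 ≥ 660 (meets base)
Total debts = (60 + 665 + 630 + 1,355 + 820) = 3,530. DTI: 3,530 ÷ 8,550 = 41.3%, over the 40% base limit.
Reserves = 12,740/1,355 = 9.4 months ≥ 4
Employment 54 ≥ 12 months
41.3% falls in the override range (40%–43%), so the compensating-factor test applies.
Reserves 9.4 ≥ 6 months; credit score 809 ≥ 720.
Both compensating conditions met → exception applies.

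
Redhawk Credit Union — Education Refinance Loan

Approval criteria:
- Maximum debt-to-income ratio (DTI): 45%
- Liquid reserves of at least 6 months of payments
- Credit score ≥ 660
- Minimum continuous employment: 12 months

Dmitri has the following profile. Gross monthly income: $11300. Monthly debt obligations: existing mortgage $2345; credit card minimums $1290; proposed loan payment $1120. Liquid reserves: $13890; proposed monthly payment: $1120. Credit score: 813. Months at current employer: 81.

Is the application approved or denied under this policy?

Approved

Total monthly debts = (2,345 + 1,290 + 1,120) = 4,755. DTI: 4,755 ÷ 11,300 = 42.1%, within the 45% cap
Reserves = 13,890/1,120 = 12.4 months ≥ 6
Credit score 813 ≥ 660 (meets)
Employment 81 ≥ 12 months
All criteria satisfied.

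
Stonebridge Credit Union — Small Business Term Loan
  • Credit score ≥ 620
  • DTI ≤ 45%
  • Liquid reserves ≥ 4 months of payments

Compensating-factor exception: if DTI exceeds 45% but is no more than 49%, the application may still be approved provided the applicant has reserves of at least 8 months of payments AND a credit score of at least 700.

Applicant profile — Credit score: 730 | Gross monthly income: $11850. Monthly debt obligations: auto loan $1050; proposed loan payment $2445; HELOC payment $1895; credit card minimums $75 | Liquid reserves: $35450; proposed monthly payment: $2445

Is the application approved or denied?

Credit score 730 ≥ 620 (meets base)
Total debts = (1,050 + 2,445 + 1,895 + 75) = 5,465. DTI = 5,465/11,850 = 46.1% > 45% — standard DTI limit exceeded.
Reserves: 35,450 ÷ 2,445 = 14.5 months (meets 4-month minimum)
46.1% falls in the override range (45%–49%), so the compensating-factor test applies.
Override check — reserves: 14.5 mo (ok); score: 730 (ok).
Both override conditions satisfied; DTI exception granted.

Approved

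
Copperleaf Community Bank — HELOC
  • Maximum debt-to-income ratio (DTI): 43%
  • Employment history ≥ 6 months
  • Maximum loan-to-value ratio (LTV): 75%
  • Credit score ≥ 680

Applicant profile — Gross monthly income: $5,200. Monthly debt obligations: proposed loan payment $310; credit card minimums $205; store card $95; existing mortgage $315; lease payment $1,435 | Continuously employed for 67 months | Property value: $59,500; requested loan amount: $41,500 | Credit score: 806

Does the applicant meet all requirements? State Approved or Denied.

Total monthly debts = (310 + 205 + 95 + 315 + 1,435) = 2,360. Debt-to-income = 2,360/5,200 = 45.4% — over 43% limit
Employment 67 ≥ 6 months
Loan-to-value = 41,500/59,500 = 69.7% — pass (75% max)
Credit score 806 ≥ 680 (meets)
Fails on DTI.

Denied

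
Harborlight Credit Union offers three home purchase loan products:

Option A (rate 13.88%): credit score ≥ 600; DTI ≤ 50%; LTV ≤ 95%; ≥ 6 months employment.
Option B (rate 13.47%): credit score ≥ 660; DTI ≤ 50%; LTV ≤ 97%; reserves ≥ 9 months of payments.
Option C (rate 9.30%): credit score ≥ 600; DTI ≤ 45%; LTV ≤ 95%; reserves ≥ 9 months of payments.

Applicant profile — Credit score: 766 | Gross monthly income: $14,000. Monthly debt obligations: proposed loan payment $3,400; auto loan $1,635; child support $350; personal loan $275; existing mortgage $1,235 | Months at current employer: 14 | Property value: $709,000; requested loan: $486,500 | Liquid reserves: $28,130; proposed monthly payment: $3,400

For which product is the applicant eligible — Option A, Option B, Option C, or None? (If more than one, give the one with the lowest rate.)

Total debts = (3,400 + 1,635 + 350 + 275 + 1,235) = 6,895; DTI = 6,895/14,000 = 49.2%.
LTV = 486,500/709,000 = 68.6%.
Reserves = 28,130/3,400 = 8.3 months.
Option A: score 766 ≥ 600; DTI 49.2% ≤ 50%; LTV 68.6% ≤ 95%; employment 14 ≥ 6 mo → qualifies.
Option B: score 766 ≥ 660; DTI 49.2% ≤ 50%; LTV 68.6% ≤ 97%; reserves 8.3 < 9 mo → does not qualify.
Option C: score 766 ≥ 600; DTI 49.2% > 45%; LTV 68.6% ≤ 95%; reserves 8.3 < 9 mo → does not qualify.

Option A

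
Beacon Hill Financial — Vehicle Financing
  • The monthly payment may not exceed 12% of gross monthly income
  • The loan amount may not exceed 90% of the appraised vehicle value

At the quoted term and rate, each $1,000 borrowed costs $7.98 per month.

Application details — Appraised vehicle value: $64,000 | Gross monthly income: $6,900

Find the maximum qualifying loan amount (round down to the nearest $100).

$57,600

Payment cap: 12% × $6,900 = $828/month.
At $7.98 per $1,000, that supports 828/7.98 × 1,000 ≈ $103,759 → $103,700.
LTV cap: 90% × $64,000 = $57,600 → $57,600.
Binding constraint: loan-to-value.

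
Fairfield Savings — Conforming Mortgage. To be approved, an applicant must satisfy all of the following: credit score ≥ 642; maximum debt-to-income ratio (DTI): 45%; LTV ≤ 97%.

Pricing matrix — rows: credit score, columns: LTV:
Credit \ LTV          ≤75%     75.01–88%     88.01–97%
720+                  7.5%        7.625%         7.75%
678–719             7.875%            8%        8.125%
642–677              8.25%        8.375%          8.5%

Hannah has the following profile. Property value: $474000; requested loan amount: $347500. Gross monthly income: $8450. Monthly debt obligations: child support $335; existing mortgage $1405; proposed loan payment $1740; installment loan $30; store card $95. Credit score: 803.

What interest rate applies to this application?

Credit score 803 ≥ 642; Total monthly debts = (335 + 1,405 + 1,740 + 30 + 95) = 3,605. DTI: 3,605 ÷ 8,450 = 42.7%, within the 45% cap
LTV: 347,500 ÷ 474,000 = 73.3%, within 97% cap
Score 803 is in the 720+ band; LTV 73.3% is in the ≤75% band → 7.5%.

7.5%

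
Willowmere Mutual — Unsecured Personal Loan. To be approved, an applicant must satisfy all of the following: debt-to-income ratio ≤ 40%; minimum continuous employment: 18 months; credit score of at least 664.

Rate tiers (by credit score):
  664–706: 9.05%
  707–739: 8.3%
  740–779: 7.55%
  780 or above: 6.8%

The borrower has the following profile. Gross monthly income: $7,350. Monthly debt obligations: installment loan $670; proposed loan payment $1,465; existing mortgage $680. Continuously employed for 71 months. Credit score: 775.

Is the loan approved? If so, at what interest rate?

Credit score 775 ≥ 664 (meets minimum)
Employment 71 ≥ 18 months
Total monthly debts = (670 + 1,465 + 680) = 2,815. DTI = 2,815/7,350 = 38.3% ≤ 40%
All requirements met. Score 775 falls in the 740–779 tier → 7.55%.

Approved at 7.55%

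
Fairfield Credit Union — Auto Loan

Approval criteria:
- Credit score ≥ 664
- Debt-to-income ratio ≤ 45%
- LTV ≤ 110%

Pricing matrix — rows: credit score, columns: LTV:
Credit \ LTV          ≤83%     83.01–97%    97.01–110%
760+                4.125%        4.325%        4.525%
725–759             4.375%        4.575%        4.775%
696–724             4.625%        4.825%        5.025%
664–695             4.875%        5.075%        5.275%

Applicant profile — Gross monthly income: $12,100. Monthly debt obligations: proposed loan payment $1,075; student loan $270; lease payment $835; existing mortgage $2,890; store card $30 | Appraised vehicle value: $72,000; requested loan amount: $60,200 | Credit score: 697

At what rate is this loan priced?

4.825%

Credit score 697 ≥ 664; Total monthly debts = (1,075 + 270 + 835 + 2,890 + 30) = 5,100. DTI: 5,100 ÷ 12,100 = 42.1%, within the 45% cap
LTV: 60,200 ÷ 72,000 = 83.6%, within 110% cap
Credit 697 → row 696–724; LTV 83.6% → column 83.01–97%. Grid cell → 4.825%.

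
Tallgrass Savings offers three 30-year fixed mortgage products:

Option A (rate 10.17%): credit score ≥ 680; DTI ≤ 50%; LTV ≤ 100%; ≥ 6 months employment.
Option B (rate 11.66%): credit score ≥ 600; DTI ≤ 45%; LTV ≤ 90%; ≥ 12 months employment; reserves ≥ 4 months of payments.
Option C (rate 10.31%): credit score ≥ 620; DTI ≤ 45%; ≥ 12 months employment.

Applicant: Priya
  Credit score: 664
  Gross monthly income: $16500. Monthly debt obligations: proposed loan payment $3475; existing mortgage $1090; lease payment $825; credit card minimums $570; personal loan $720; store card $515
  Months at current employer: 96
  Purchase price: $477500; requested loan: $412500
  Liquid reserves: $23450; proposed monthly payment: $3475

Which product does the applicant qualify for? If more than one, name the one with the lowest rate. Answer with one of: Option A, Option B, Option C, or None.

Option C

Total debts = (3,475 + 1,090 + 825 + 570 + 720 + 515) = 7,195; DTI = 7,195/16,500 = 43.6%.
LTV = 412,500/477,500 = 86.4%.
Reserves = 23,450/3,475 = 6.7 months.
Option A: score 664 < 680; DTI 43.6% ≤ 50%; LTV 86.4% ≤ 100%; employment 96 ≥ 6 mo → does not qualify.
Option B: score 664 ≥ 600; DTI 43.6% ≤ 45%; LTV 86.4% ≤ 90%; employment 96 ≥ 12 mo; reserves 6.7 ≥ 4 mo → qualifies.
Option C: score 664 ≥ 620; DTI 43.6% ≤ 45%; employment 96 ≥ 12 mo → qualifies.
Qualifying: Option B, Option C. Lowest rate is 10.31% → Option C.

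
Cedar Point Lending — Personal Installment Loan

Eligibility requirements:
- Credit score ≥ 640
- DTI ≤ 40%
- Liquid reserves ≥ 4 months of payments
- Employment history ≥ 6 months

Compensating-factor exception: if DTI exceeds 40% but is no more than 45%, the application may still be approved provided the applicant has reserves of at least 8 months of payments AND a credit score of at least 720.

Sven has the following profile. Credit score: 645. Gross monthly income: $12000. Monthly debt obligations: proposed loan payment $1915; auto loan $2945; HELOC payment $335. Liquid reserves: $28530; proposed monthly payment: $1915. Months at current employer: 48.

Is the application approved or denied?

Credit score 645 ≥ 640 (meets base)
Total debts = (1,915 + 2,945 + 335) = 5,195. DTI: 5,195 ÷ 12,000 = 43.3%, over the 40% base limit.
Liquid reserves cover 28,530/1,915 = 14.9 months — ≥ 4 required
Employment 48 ≥ 6 months
43.3% falls in the override range (40%–45%), so the compensating-factor test applies.
Override check — reserves: 14.9 mo (ok); score: 645 (below 720).
Compensating-factor requirement not fully met.

Denied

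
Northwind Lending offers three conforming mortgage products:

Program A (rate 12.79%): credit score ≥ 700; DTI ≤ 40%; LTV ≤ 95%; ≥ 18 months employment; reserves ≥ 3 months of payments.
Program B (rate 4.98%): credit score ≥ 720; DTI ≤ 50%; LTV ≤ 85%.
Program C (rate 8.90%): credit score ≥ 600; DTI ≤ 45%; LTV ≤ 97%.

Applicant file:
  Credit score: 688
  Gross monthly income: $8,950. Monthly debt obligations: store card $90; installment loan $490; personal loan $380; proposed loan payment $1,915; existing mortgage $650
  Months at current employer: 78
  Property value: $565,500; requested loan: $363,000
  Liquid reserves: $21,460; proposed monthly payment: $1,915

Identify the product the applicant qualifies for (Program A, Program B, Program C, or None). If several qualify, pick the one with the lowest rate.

Total debts = (90 + 490 + 380 + 1,915 + 650) = 3,525; DTI = 3,525/8,950 = 39.4%.
LTV = 363,000/565,500 = 64.2%.
Reserves = 21,460/1,915 = 11.2 months.
Program A: score 688 < 700; DTI 39.4% ≤ 40%; LTV 64.2% ≤ 95%; employment 78 ≥ 18 mo; reserves 11.2 ≥ 3 mo → does not qualify.
Program B: score 688 < 720; DTI 39.4% ≤ 50%; LTV 64.2% ≤ 85% → does not qualify.
Program C: score 688 ≥ 600; DTI 39.4% ≤ 45%; LTV 64.2% ≤ 97% → qualifies.

Program C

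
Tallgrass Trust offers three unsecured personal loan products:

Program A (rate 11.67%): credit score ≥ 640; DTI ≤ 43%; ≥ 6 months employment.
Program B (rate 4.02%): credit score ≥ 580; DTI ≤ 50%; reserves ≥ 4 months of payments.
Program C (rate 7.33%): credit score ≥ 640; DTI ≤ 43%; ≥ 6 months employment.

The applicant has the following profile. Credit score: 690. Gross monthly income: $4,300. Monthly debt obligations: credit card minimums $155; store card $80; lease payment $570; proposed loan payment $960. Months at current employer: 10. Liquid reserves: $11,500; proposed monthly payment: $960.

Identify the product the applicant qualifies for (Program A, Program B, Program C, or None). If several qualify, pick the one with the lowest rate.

Total debts = (155 + 80 + 570 + 960) = 1,765; DTI = 1,765/4,300 = 41%.
Reserves = 11,500/960 = 12.0 months.
Program A: score 690 ≥ 640; DTI 41% ≤ 43%; employment 10 ≥ 6 mo → qualifies.
Program B: score 690 ≥ 580; DTI 41% ≤ 50%; reserves 12.0 ≥ 4 mo → qualifies.
Program C: score 690 ≥ 640; DTI 41% ≤ 43%; employment 10 ≥ 6 mo → qualifies.
Qualifying: Program A, Program B, Program C. Lowest rate is 4.02% → Program B.

Program B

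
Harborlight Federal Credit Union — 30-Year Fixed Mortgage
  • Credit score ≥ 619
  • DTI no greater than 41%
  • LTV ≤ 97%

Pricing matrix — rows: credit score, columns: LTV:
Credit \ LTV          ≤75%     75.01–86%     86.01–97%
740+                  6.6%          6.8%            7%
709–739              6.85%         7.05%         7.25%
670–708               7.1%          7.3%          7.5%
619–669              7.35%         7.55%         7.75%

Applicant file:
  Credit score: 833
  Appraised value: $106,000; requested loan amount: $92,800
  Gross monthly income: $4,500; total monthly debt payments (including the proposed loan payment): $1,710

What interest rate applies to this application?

Credit score 833 ≥ 619; Debt-to-income = 1,710/4,500 = 38% — meets 41% limit
LTV: 92,800 ÷ 106,000 = 87.5%, within 97% cap
Credit 833 → row 740+; LTV 87.5% → column 86.01–97%. Grid cell → 7%.

7%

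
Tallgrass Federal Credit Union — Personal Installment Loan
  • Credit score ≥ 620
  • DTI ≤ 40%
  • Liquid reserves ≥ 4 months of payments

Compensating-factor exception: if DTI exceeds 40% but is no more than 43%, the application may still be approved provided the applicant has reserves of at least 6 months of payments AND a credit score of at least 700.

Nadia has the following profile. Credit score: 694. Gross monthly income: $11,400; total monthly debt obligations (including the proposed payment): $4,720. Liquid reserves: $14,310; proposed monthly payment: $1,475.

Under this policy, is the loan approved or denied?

Denied

Credit score 694 ≥ 620 (meets base)
DTI: 4,720 ÷ 11,400 = 41.4%, over the 40% base limit.
Liquid reserves cover 14,310/1,475 = 9.7 months — ≥ 4 required
41.4% falls in the override range (40%–43%), so the compensating-factor test applies.
Reserves 9.7 ≥ 6 months; credit score 694 < 700.
Override conditions not both satisfied; exception does not apply.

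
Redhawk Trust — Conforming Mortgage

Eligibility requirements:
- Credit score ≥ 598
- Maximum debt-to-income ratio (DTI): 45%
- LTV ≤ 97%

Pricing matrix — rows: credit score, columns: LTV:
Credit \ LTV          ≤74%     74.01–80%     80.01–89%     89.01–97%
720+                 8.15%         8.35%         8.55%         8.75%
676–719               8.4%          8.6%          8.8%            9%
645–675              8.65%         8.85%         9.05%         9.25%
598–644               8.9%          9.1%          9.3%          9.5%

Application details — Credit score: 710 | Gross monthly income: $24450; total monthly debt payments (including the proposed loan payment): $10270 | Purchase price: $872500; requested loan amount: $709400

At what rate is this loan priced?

8.8%

Credit score 710 ≥ 598; Debt-to-income = 10,270/24,450 = 42% — meets 45% limit
LTV: 709,400 ÷ 872,500 = 81.3%, within 97% cap
Row: 710 falls in 676–719. Column: 81.3% falls in 80.01–89%. Rate = 8.8%.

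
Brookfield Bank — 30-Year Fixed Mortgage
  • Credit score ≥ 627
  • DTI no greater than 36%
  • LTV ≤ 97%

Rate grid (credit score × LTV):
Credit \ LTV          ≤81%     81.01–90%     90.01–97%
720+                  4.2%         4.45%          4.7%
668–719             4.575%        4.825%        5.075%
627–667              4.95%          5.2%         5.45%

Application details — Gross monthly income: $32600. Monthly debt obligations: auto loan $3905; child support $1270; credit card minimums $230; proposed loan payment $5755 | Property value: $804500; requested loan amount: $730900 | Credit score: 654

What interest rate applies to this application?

5.45%

Credit score 654 ≥ 627; Total monthly debts = (3,905 + 1,270 + 230 + 5,755) = 11,160. DTI = 11,160/32,600 = 34.2% ≤ 36%
LTV = 730,900/804,500 = 90.9% ≤ 97%
Row: 654 falls in 627–667. Column: 90.9% falls in 90.01–97%. Rate = 5.45%.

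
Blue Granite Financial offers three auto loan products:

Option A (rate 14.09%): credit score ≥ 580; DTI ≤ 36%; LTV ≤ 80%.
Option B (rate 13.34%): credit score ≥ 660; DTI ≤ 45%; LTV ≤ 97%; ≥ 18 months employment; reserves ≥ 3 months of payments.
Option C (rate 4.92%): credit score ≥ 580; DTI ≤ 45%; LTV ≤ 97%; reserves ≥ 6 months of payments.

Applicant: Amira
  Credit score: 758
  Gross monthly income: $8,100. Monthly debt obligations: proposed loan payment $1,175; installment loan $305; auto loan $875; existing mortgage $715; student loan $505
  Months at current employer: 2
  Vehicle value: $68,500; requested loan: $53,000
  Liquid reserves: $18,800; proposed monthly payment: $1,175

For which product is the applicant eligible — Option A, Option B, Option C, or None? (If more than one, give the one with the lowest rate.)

Option C

Total debts = (1,175 + 305 + 875 + 715 + 505) = 3,575; DTI = 3,575/8,100 = 44.1%.
LTV = 53,000/68,500 = 77.4%.
Reserves = 18,800/1,175 = 16.0 months.
Option A: score 758 ≥ 580; DTI 44.1% > 36%; LTV 77.4% ≤ 80% → does not qualify.
Option B: score 758 ≥ 660; DTI 44.1% ≤ 45%; LTV 77.4% ≤ 97%; employment 2 < 18 mo; reserves 16.0 ≥ 3 mo → does not qualify.
Option C: score 758 ≥ 580; DTI 44.1% ≤ 45%; LTV 77.4% ≤ 97%; reserves 16.0 ≥ 6 mo → qualifies.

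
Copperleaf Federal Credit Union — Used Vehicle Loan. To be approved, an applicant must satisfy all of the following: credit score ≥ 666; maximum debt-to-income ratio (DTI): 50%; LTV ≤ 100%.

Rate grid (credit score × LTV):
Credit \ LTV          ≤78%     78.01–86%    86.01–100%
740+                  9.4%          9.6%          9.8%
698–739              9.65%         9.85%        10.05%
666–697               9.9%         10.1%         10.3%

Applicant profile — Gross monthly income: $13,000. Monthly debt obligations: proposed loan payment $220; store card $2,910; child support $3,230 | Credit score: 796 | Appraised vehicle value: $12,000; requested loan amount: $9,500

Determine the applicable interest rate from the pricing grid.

9.6%

Credit score 796 ≥ 666; Total monthly debts = (220 + 2,910 + 3,230) = 6,360. DTI: 6,360 ÷ 13,000 = 48.9%, within the 50% cap
LTV: 9,500 ÷ 12,000 = 79.2%, within 100% cap
Score 796 is in the 740+ band; LTV 79.2% is in the 78.01–86% band → 9.6%.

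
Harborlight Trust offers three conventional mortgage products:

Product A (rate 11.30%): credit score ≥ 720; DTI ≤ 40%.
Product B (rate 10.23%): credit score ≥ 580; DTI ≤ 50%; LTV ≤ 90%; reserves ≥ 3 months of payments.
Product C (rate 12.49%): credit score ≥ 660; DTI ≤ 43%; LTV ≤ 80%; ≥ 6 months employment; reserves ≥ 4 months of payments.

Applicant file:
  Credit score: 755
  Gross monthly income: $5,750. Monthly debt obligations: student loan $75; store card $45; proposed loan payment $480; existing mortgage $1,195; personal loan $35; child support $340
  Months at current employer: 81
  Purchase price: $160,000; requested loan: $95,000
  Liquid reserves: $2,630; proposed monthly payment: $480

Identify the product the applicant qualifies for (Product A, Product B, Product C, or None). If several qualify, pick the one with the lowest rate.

Product B

Total debts = (75 + 45 + 480 + 1,195 + 35 + 340) = 2,170; DTI = 2,170/5,750 = 37.7%.
LTV = 95,000/160,000 = 59.4%.
Reserves = 2,630/480 = 5.5 months.
Product A: score 755 ≥ 720; DTI 37.7% ≤ 40% → qualifies.
Product B: score 755 ≥ 580; DTI 37.7% ≤ 50%; LTV 59.4% ≤ 90%; reserves 5.5 ≥ 3 mo → qualifies.
Product C: score 755 ≥ 660; DTI 37.7% ≤ 43%; LTV 59.4% ≤ 80%; employment 81 ≥ 6 mo; reserves 5.5 ≥ 4 mo → qualifies.
Qualifying: Product A, Product B, Product C. Lowest rate is 10.23% → Product B.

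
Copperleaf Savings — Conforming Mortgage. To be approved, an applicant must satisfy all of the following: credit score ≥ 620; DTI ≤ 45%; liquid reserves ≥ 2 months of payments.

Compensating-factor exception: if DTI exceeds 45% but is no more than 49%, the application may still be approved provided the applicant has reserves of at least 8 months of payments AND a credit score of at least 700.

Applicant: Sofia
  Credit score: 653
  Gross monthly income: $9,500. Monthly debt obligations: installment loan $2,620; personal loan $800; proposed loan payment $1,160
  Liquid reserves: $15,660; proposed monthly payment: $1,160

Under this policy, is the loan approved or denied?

Denied

Credit score 653 ≥ 620 (meets base)
Total debts = (2,620 + 800 + 1,160) = 4,580. DTI: 4,580 ÷ 9,500 = 48.2%, over the 45% base limit.
Reserves = 15,660/1,160 = 13.5 months ≥ 2
48.2% falls in the override range (45%–49%), so the compensating-factor test applies.
Override check — reserves: 13.5 mo (ok); score: 653 (below 700).
Compensating-factor requirement not fully met.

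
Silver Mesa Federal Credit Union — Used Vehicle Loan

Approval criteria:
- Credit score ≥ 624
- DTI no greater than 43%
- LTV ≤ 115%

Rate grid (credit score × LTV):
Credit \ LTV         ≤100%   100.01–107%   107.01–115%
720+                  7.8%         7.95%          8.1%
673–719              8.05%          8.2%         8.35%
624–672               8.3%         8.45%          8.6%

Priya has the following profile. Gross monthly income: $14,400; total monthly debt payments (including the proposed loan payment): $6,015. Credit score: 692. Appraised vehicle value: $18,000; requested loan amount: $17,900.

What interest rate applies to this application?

8.05%

Credit score 692 ≥ 624; Debt-to-income = 6,015/14,400 = 41.8% — meets 43% limit
Loan-to-value = 17,900/18,000 = 99.4% — pass (115% max)
Credit 692 → row 673–719; LTV 99.4% → column ≤100%. Grid cell → 8.05%.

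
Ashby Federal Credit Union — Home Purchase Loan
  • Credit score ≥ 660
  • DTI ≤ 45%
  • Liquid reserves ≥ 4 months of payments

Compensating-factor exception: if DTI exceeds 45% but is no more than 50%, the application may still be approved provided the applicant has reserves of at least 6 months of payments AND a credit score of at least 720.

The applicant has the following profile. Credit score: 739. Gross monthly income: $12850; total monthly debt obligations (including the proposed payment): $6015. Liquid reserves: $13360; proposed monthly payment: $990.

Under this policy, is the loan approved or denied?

Credit score 739 ≥ 660 (meets base)
DTI: 6,015 ÷ 12,850 = 46.8%, over the 45% base limit.
Reserves: 13,360 ÷ 990 = 13.5 months (meets 4-month minimum)
DTI 46.8% is within the 45%–50% exception band; checking compensating factors.
Override check — reserves: 13.5 mo (ok); score: 739 (ok).
Both override conditions satisfied; DTI exception granted.

Approved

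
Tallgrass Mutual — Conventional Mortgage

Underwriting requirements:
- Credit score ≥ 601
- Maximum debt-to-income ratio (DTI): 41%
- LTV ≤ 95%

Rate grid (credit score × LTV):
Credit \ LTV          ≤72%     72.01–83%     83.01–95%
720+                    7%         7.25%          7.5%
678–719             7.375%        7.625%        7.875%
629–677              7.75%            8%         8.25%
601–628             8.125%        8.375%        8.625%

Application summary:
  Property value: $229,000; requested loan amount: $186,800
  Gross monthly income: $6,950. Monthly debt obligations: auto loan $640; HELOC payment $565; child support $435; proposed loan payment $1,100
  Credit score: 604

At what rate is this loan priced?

Credit score 604 ≥ 601; Total monthly debts = (640 + 565 + 435 + 1,100) = 2,740. DTI: 2,740 ÷ 6,950 = 39.4%, within the 41% cap
Loan-to-value = 186,800/229,000 = 81.6% — pass (95% max)
Credit 604 → row 601–628; LTV 81.6% → column 72.01–83%. Grid cell → 8.375%.

8.375%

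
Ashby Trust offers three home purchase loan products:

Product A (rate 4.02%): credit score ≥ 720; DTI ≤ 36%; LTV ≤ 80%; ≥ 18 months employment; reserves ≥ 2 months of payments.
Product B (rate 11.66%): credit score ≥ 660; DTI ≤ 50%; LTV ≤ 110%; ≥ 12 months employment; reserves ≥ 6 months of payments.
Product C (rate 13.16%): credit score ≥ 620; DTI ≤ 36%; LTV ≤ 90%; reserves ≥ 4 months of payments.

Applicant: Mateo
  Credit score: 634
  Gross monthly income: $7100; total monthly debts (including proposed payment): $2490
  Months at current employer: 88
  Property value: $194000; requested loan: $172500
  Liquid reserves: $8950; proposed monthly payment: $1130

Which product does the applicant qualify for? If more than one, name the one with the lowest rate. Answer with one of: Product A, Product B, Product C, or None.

Product C

DTI = 2,490/7,100 = 35.1%.
LTV = 172,500/194,000 = 88.9%.
Reserves = 8,950/1,130 = 7.9 months.
Product A: score 634 < 720; DTI 35.1% ≤ 36%; LTV 88.9% > 80%; employment 88 ≥ 18 mo; reserves 7.9 ≥ 2 mo → does not qualify.
Product B: score 634 < 660; DTI 35.1% ≤ 50%; LTV 88.9% ≤ 110%; employment 88 ≥ 12 mo; reserves 7.9 ≥ 6 mo → does not qualify.
Product C: score 634 ≥ 620; DTI 35.1% ≤ 36%; LTV 88.9% ≤ 90%; reserves 7.9 ≥ 4 mo → qualifies.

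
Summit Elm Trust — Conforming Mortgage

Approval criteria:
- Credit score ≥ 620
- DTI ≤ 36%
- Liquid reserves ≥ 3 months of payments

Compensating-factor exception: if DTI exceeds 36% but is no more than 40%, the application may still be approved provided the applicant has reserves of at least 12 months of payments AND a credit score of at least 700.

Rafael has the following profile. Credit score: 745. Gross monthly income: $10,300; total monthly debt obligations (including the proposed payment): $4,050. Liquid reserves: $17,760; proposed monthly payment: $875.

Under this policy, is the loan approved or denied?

Approved

Credit score 745 ≥ 620 (meets base)
DTI = 4,050/10,300 = 39.3% > 36% — standard DTI limit exceeded.
Reserves = 17,760/875 = 20.3 months ≥ 3
39.3% falls in the override range (36%–40%), so the compensating-factor test applies.
Override check — reserves: 20.3 mo (ok); score: 745 (ok).
Both compensating conditions met → exception applies.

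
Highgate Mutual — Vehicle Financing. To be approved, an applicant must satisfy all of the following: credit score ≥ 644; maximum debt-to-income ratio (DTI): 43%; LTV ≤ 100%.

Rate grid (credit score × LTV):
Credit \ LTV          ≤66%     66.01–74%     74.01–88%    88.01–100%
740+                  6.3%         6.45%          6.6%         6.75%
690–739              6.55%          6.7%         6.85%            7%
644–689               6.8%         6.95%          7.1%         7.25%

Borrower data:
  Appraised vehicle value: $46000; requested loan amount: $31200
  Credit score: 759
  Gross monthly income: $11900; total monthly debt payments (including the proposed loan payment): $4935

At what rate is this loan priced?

6.45%

Credit score 759 ≥ 644; Debt-to-income = 4,935/11,900 = 41.5% — meets 43% limit
Loan-to-value = 31,200/46,000 = 67.8% — pass (100% max)
Score 759 is in the 740+ band; LTV 67.8% is in the 66.01–74% band → 6.45%.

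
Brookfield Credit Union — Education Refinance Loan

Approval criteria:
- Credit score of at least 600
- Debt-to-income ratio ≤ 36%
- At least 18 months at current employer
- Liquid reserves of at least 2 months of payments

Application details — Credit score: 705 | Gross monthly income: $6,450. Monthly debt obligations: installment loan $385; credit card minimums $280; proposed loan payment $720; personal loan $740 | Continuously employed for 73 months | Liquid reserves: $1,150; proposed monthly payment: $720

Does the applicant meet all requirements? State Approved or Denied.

Credit score 705 ≥ 600 (meets)
Total monthly debts = (385 + 280 + 720 + 740) = 2,125. DTI = 2,125/6,450 = 32.9% ≤ 36%
Employment 73 ≥ 18 months
Reserves: 1,150 ÷ 720 = 1.6 months (below 2-month minimum)
Fails on reserves.

Denied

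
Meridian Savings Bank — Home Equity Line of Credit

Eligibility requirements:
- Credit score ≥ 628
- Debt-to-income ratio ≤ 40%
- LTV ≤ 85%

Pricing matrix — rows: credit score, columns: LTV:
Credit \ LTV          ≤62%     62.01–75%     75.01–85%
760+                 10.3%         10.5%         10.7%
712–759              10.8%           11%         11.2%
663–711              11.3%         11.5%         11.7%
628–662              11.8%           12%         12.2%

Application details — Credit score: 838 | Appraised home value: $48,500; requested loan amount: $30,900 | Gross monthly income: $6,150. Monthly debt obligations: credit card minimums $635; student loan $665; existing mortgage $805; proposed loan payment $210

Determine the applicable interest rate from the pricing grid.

10.5%

Credit score 838 ≥ 628; Total monthly debts = (635 + 665 + 805 + 210) = 2,315. Debt-to-income = 2,315/6,150 = 37.6% — meets 40% limit
LTV: 30,900 ÷ 48,500 = 63.7%, within 85% cap
Credit 838 → row 760+; LTV 63.7% → column 62.01–75%. Grid cell → 10.5%.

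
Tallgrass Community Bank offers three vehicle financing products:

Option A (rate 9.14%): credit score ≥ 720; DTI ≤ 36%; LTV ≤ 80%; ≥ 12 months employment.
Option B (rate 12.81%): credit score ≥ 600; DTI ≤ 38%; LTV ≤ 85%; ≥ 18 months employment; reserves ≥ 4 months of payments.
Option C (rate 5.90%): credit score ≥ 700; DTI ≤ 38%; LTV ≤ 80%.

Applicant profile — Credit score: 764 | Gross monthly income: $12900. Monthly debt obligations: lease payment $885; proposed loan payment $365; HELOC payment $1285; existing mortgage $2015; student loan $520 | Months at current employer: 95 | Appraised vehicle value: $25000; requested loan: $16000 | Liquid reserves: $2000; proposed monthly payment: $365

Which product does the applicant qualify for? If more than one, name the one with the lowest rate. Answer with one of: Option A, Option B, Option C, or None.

Total debts = (885 + 365 + 1,285 + 2,015 + 520) = 5,070; DTI = 5,070/12,900 = 39.3%.
LTV = 16,000/25,000 = 64%.
Reserves = 2,000/365 = 5.5 months.
Option A: score 764 ≥ 720; DTI 39.3% > 36%; LTV 64% ≤ 80%; employment 95 ≥ 12 mo → does not qualify.
Option B: score 764 ≥ 600; DTI 39.3% > 38%; LTV 64% ≤ 85%; employment 95 ≥ 18 mo; reserves 5.5 ≥ 4 mo → does not qualify.
Option C: score 764 ≥ 700; DTI 39.3% > 38%; LTV 64% ≤ 80% → does not qualify.

None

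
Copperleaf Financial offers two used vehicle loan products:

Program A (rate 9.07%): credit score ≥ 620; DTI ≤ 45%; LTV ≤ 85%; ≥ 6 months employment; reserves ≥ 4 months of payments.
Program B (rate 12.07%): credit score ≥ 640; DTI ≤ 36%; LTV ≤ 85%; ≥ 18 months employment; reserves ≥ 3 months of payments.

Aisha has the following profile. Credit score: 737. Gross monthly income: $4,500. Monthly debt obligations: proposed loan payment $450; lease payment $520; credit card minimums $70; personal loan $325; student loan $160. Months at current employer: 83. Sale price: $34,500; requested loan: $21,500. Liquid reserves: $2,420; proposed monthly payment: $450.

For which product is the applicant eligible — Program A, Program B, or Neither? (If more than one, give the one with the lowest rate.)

Total debts = (450 + 520 + 70 + 325 + 160) = 1,525; DTI = 1,525/4,500 = 33.9%.
LTV = 21,500/34,500 = 62.3%.
Reserves = 2,420/450 = 5.4 months.
Program A: score 737 ≥ 620; DTI 33.9% ≤ 45%; LTV 62.3% ≤ 85%; employment 83 ≥ 6 mo; reserves 5.4 ≥ 4 mo → qualifies.
Program B: score 737 ≥ 640; DTI 33.9% ≤ 36%; LTV 62.3% ≤ 85%; employment 83 ≥ 18 mo; reserves 5.4 ≥ 3 mo → qualifies.
Qualifying: Program A, Program B. Lowest rate is 9.07% → Program A.

Program A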